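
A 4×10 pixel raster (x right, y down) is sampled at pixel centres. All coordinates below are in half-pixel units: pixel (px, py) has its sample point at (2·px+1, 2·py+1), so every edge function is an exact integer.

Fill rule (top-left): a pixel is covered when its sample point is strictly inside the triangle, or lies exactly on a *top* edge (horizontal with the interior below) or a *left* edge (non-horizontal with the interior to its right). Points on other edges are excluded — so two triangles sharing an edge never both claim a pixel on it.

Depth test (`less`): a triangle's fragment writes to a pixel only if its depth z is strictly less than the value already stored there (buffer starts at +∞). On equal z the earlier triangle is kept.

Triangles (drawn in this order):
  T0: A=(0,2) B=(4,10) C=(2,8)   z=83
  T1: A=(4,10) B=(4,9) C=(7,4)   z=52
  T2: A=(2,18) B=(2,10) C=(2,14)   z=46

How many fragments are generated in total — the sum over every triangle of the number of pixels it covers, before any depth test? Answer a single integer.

T0:
  2·area = 8
  edge (0, 2)→(4, 10): d=(4,8) right/bottom  bias=-1
  edge (4, 10)→(2, 8): d=(-2,-2) top-left  bias=+0
  edge (2, 8)→(0, 2): d=(-2,-6) top-left  bias=+0
    (0,2)@(1, 5): e=[4,4,0] → █  [on edge]
    (1,2)@(3, 5): e=[-12,8,12] → ·
    (0,3)@(1, 7): e=[12,0,-4] → ·  [on edge]
    (1,4)@(3, 9): e=[4,0,4] → █  [on edge]
    (2,4)@(5, 9): e=[-12,4,16] → ·
    (1,5)@(3, 11): e=[12,-4,0] → ·  [on edge]
    (2,5)@(5, 11): e=[-4,0,12] → ·  [on edge]
    (3,6)@(7, 13): e=[-12,0,20] → ·  [on edge]
    (2,8)@(5, 17): e=[20,-12,0] → ·  [on edge]
  covered (2 px):
    · · · ·
    · · · ·
    █ · · ·
    · · · ·
    · █ · ·
    · · · ·
    · · · ·
    · · · ·
    · · · ·
    · · · ·
T1:
  2·area = 3
  edge (4, 10)→(4, 9): d=(0,-1) top-left  bias=+0
  edge (4, 9)→(7, 4): d=(3,-5) top-left  bias=+0
  edge (7, 4)→(4, 10): d=(-3,6) right/bottom  bias=-1
  covered (0 px):
    · · · ·
    · · · ·
    · · · ·
    · · · ·
    · · · ·
    · · · ·
    · · · ·
    · · · ·
    · · · ·
    · · · ·
T2:
  degenerate (2·area = 0) — covers nothing

Final: 2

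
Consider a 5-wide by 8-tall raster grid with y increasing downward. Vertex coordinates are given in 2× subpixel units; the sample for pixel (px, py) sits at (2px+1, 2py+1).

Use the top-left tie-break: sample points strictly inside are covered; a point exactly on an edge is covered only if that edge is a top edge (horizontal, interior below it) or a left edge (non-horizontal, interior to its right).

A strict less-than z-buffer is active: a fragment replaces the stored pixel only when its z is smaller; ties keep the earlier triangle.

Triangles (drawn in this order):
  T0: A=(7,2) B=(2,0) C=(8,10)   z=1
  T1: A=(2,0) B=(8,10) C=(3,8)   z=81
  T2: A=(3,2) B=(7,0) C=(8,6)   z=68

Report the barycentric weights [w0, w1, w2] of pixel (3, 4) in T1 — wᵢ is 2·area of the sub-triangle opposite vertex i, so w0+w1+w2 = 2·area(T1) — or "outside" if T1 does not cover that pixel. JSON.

T0:
  2·area = 38  (B↔C swapped to make it positive)
  edge (7, 2)→(8, 10): d=(1,8) right/bottom  bias=-1
  edge (8, 10)→(2, 0): d=(-6,-10) top-left  bias=+0
  edge (2, 0)→(7, 2): d=(5,2) right/bottom  bias=-1
    (1,0)@(3, 1): e=[31,4,3] → X
    (2,0)@(5, 1): e=[15,24,-1] → .
    (1,1)@(3, 3): e=[33,-8,13] → .
    (2,1)@(5, 3): e=[17,12,9] → X
    (3,1)@(7, 3): e=[1,32,5] → X
    (4,1)@(9, 3): e=[-15,52,1] → .
    (2,2)@(5, 5): e=[19,0,19] → X  [on edge]
    (4,2)@(9, 5): e=[-13,40,11] → .
    (2,3)@(5, 7): e=[21,-12,29] → .
    (3,3)@(7, 7): e=[5,8,25] → X
    (4,3)@(9, 7): e=[-11,28,21] → .
    (3,4)@(7, 9): e=[7,-4,35] → .
  covered (6 px):
    . X . . .
    . . X X .
    . . X X .
    . . . X .
    . . . . .
    . . . . .
    . . . . .
    . . . . .
T1:
  2·area = 38
  edge (2, 0)→(8, 10): d=(6,10) right/bottom  bias=-1
  edge (8, 10)→(3, 8): d=(-5,-2) top-left  bias=+0
  edge (3, 8)→(2, 0): d=(-1,-8) top-left  bias=+0
    (1,1)@(3, 3): e=[8,25,5] → X
    (2,1)@(5, 3): e=[-12,29,21] → .
    (1,2)@(3, 5): e=[20,15,3] → X
    (2,2)@(5, 5): e=[0,19,19] → .  [on edge]
    (1,3)@(3, 7): e=[32,5,1] → X
    (2,3)@(5, 7): e=[12,9,17] → X
    (3,3)@(7, 7): e=[-8,13,33] → .
    (1,4)@(3, 9): e=[44,-5,-1] → .
    (2,4)@(5, 9): e=[24,-1,15] → .
    (3,4)@(7, 9): e=[4,3,31] → X
    (4,4)@(9, 9): e=[-16,7,47] → .
    (3,5)@(7, 11): e=[16,-7,29] → .
  covered (5 px):
    . . . . .
    . X . . .
    . X . . .
    . X X . .
    . . . X .
    . . . . .
    . . . . .
    . . . . .
T2:
  2·area = 26
  edge (3, 2)→(7, 0): d=(4,-2) top-left  bias=+0
  edge (7, 0)→(8, 6): d=(1,6) right/bottom  bias=-1
  edge (8, 6)→(3, 2): d=(-5,-4) top-left  bias=+0
    (2,0)@(5, 1): e=[0,13,13] → X  [on edge]
    (3,0)@(7, 1): e=[4,1,21] → X
    (4,0)@(9, 1): e=[8,-11,29] → .
    (0,1)@(1, 3): e=[0,39,-13] → .  [on edge]
    (2,1)@(5, 3): e=[8,15,3] → X
    (4,1)@(9, 3): e=[16,-9,19] → .
    (2,2)@(5, 5): e=[16,17,-7] → .
    (3,2)@(7, 5): e=[20,5,1] → X
    (4,2)@(9, 5): e=[24,-7,9] → .
    (3,3)@(7, 7): e=[28,7,-9] → .
  covered (5 px):
    . . X X .
    . . X X .
    . . . X .
    . . . . .
    . . . . .
    . . . . .
    . . . . .
    . . . . .

Answer: [3,31,4]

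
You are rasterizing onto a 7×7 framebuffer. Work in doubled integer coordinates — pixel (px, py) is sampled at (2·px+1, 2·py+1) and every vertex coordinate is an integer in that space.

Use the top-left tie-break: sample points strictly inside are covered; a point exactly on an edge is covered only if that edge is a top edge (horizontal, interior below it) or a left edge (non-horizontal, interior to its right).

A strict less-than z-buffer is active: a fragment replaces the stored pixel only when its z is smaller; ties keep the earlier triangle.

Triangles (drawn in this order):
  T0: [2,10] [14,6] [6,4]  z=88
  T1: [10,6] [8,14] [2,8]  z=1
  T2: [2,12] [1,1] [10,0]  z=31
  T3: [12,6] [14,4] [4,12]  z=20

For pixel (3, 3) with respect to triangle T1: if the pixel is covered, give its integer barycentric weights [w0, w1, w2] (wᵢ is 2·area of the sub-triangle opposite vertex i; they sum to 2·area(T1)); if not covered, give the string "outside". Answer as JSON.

T0:
  2·area = 56  (B↔C swapped to make it positive)
  edge (2, 10)→(6, 4): d=(4,-6) top-left  bias=+0
  edge (6, 4)→(14, 6): d=(8,2) right/bottom  bias=-1
  edge (14, 6)→(2, 10): d=(-12,4) right/bottom  bias=-1
    (3,2)@(7, 5): e=[10,6,40] → X
    (4,2)@(9, 5): e=[22,2,32] → X
    (5,2)@(11, 5): e=[34,-2,24] → .
    (2,3)@(5, 7): e=[6,26,24] → X
    (5,3)@(11, 7): e=[42,14,0] → .  [on edge]
    (1,4)@(3, 9): e=[2,46,8] → X
    (2,4)@(5, 9): e=[14,42,0] → .  [on edge]
    (3,4)@(7, 9): e=[26,38,-8] → .
    (4,4)@(9, 9): e=[38,34,-16] → .
    (1,5)@(3, 11): e=[10,62,-16] → .
  covered (6 px):
    . . . . . . .
    . . . . . . .
    . . . X X . .
    . . X X X . .
    . X . . . . .
    . . . . . . .
    . . . . . . .
T1:
  2·area = 60
  edge (10, 6)→(8, 14): d=(-2,8) right/bottom  bias=-1
  edge (8, 14)→(2, 8): d=(-6,-6) top-left  bias=+0
  edge (2, 8)→(10, 6): d=(8,-2) top-left  bias=+0
    (0,3)@(1, 7): e=[70,0,-10] → .  [on edge]
    (3,3)@(7, 7): e=[22,36,2] → X
    (4,3)@(9, 7): e=[6,48,6] → X
    (5,3)@(11, 7): e=[-10,60,10] → .
    (1,4)@(3, 9): e=[50,0,10] → X  [on edge]
    (2,4)@(5, 9): e=[34,12,14] → X
    (5,4)@(11, 9): e=[-14,48,26] → .
    (1,5)@(3, 11): e=[46,-12,26] → .
    (2,5)@(5, 11): e=[30,0,30] → X  [on edge]
    (4,5)@(9, 11): e=[-2,24,38] → .
    (2,6)@(5, 13): e=[26,-12,46] → .
    (3,6)@(7, 13): e=[10,0,50] → X  [on edge]
  covered (9 px):
    . . . . . . .
    . . . . . . .
    . . . . . . .
    . . . X X . .
    . X X X X . .
    . . X X . . .
    . . . X . . .
T2:
  2·area = 100
  edge (2, 12)→(1, 1): d=(-1,-11) top-left  bias=+0
  edge (1, 1)→(10, 0): d=(9,-1) top-left  bias=+0
  edge (10, 0)→(2, 12): d=(-8,12) right/bottom  bias=-1
    (0,0)@(1, 1): e=[0,0,100] → X  [on edge]
    (1,0)@(3, 1): e=[22,2,76] → X
    (2,0)@(5, 1): e=[44,4,52] → X
    (3,0)@(7, 1): e=[66,6,28] → X
    (4,0)@(9, 1): e=[88,8,4] → X
    (5,0)@(11, 1): e=[110,10,-20] → .
    (0,1)@(1, 3): e=[-2,18,84] → .
    (1,1)@(3, 3): e=[20,20,60] → X
    (4,1)@(9, 3): e=[86,26,-12] → .
    (1,2)@(3, 5): e=[18,38,44] → X
    (3,2)@(7, 5): e=[62,42,-4] → .
    (1,3)@(3, 7): e=[16,56,28] → X
  covered (13 px):
    X X X X X . .
    . X X X . . .
    . X X . . . .
    . X X . . . .
    . X . . . . .
    . . . . . . .
    . . . . . . .
T3:
  2·area = 4  (B↔C swapped to make it positive)
  edge (12, 6)→(4, 12): d=(-8,6) right/bottom  bias=-1
  edge (4, 12)→(14, 4): d=(10,-8) top-left  bias=+0
  edge (14, 4)→(12, 6): d=(-2,2) right/bottom  bias=-1
    (6,2)@(13, 5): e=[2,2,0] → .  [on edge]
    (5,3)@(11, 7): e=[-2,6,0] → .  [on edge]
    (4,4)@(9, 9): e=[-6,10,0] → .  [on edge]
    (3,5)@(7, 11): e=[-10,14,0] → .  [on edge]
    (2,6)@(5, 13): e=[-14,18,0] → .  [on edge]
  covered (0 px):
    . . . . . . .
    . . . . . . .
    . . . . . . .
    . . . . . . .
    . . . . . . .
    . . . . . . .
    . . . . . . .

Final: [36,2,22]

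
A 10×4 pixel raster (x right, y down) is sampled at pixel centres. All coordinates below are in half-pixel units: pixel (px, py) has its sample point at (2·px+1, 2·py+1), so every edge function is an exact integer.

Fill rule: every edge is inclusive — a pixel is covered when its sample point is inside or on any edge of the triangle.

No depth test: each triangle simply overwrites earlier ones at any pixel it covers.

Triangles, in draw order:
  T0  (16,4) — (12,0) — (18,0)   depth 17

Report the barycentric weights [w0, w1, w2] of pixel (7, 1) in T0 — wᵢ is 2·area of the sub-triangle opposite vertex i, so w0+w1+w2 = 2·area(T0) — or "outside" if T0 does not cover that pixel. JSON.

T0:
  2·area = 24
  edge (16, 4)→(12, 0): d=(-4,-4) inclusive
  edge (12, 0)→(18, 0): d=(6,0) inclusive
  edge (18, 0)→(16, 4): d=(-2,4) inclusive
    (6,0)@(13, 1): e=[0,6,18] → █  [on edge]
    (7,0)@(15, 1): e=[8,6,10] → █
    (8,0)@(17, 1): e=[16,6,2] → █
    (9,0)@(19, 1): e=[24,6,-6] → ·
    (6,1)@(13, 3): e=[-8,18,14] → ·
    (7,1)@(15, 3): e=[0,18,6] → █  [on edge]
    (8,1)@(17, 3): e=[8,18,-2] → ·
    (7,2)@(15, 5): e=[-8,30,2] → ·
    (8,2)@(17, 5): e=[0,30,-6] → ·  [on edge]
    (9,3)@(19, 7): e=[0,42,-18] → ·  [on edge]
  covered (4 px):
    · · · · · · █ █ █ ·
    · · · · · · · █ · ·
    · · · · · · · · · ·
    · · · · · · · · · ·

Answer: [18,6,0]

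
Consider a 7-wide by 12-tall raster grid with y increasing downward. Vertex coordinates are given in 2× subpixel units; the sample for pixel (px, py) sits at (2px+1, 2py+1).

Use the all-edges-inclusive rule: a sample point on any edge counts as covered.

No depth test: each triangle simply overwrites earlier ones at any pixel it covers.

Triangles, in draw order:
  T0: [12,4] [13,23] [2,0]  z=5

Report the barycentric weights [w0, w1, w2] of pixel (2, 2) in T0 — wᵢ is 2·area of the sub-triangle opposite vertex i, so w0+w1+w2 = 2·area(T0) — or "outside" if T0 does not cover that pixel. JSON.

T0:
  2·area = 186
  edge (12, 4)→(13, 23): d=(1,19) inclusive
  edge (13, 23)→(2, 0): d=(-11,-23) inclusive
  edge (2, 0)→(12, 4): d=(10,4) inclusive
    (1,0)@(3, 1): e=[168,12,6] → X
    (2,0)@(5, 1): e=[130,58,-2] → .
    (1,1)@(3, 3): e=[170,-10,26] → .
    (2,1)@(5, 3): e=[132,36,18] → X
    (3,1)@(7, 3): e=[94,82,10] → X
    (4,1)@(9, 3): e=[56,128,2] → X
    (5,1)@(11, 3): e=[18,174,-6] → .
    (2,2)@(5, 5): e=[134,14,38] → X
    (5,2)@(11, 5): e=[20,152,14] → X
    (6,2)@(13, 5): e=[-18,198,6] → .
    (2,3)@(5, 7): e=[136,-8,58] → .
    (3,3)@(7, 7): e=[98,38,50] → X
    (6,11)@(13, 23): e=[0,0,186] → X  [on edge]
  covered (21 px):
    . X . . . . .
    . . X X X . .
    . . X X X X .
    . . . X X X .
    . . . X X X .
    . . . . X X .
    . . . . X X .
    . . . . . X .
    . . . . . X .
    . . . . . . .
    . . . . . . .
    . . . . . . X

Result: [14,38,134]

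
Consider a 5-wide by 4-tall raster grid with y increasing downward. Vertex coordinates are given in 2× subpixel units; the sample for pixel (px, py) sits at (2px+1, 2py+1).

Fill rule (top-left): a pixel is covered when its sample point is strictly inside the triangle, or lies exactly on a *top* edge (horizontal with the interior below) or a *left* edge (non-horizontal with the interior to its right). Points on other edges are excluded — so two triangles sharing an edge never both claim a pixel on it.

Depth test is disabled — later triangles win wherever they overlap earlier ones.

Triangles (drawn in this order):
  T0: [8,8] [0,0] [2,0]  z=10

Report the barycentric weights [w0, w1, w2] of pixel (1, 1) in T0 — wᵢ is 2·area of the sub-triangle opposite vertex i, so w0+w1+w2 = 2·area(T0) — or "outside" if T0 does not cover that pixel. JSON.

T0:
  2·area = 16
  edge (8, 8)→(0, 0): d=(-8,-8) top-left  bias=+0
  edge (0, 0)→(2, 0): d=(2,0) top-left  bias=+0
  edge (2, 0)→(8, 8): d=(6,8) right/bottom  bias=-1
    (0,0)@(1, 1): e=[0,2,14] → X  [on edge]
    (1,0)@(3, 1): e=[16,2,-2] → .
    (0,1)@(1, 3): e=[-16,6,26] → .
    (1,1)@(3, 3): e=[0,6,10] → X  [on edge]
    (2,1)@(5, 3): e=[16,6,-6] → .
    (1,2)@(3, 5): e=[-16,10,22] → .
    (2,2)@(5, 5): e=[0,10,6] → X  [on edge]
    (3,2)@(7, 5): e=[16,10,-10] → .
    (2,3)@(5, 7): e=[-16,14,18] → .
    (3,3)@(7, 7): e=[0,14,2] → X  [on edge]
    (4,3)@(9, 7): e=[16,14,-14] → .
  covered (4 px):
    X . . . .
    . X . . .
    . . X . .
    . . . X .

Final: [6,10,0]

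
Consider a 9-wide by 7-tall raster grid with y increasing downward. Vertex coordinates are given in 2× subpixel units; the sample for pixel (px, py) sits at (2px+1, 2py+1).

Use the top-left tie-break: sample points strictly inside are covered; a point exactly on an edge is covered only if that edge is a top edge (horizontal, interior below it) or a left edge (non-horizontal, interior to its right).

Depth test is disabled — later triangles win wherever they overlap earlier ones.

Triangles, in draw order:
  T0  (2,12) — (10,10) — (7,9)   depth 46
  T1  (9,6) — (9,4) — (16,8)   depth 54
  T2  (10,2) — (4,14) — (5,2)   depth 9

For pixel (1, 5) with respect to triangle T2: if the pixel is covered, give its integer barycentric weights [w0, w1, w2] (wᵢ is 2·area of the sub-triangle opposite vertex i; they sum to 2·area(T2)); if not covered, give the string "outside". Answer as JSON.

T0:
  2·area = 14  (B↔C swapped to make it positive)
  edge (2, 12)→(7, 9): d=(5,-3) top-left  bias=+0
  edge (7, 9)→(10, 10): d=(3,1) right/bottom  bias=-1
  edge (10, 10)→(2, 12): d=(-8,2) right/bottom  bias=-1
    (8,1)@(17, 3): e=[0,-28,42] → ·  [on edge]
    (0,3)@(1, 7): e=[-28,0,42] → ·  [on edge]
    (3,4)@(7, 9): e=[0,0,14] → ·  [on edge]
    (2,5)@(5, 11): e=[4,8,2] → #
    (3,5)@(7, 11): e=[10,6,-2] → ·
    (6,5)@(13, 11): e=[28,0,-14] → ·  [on edge]
    (2,6)@(5, 13): e=[14,14,-14] → ·
  covered (1 px):
    · · · · · · · · ·
    · · · · · · · · ·
    · · · · · · · · ·
    · · · · · · · · ·
    · · · · · · · · ·
    · · # · · · · · ·
    · · · · · · · · ·
T1:
  2·area = 14
  edge (9, 6)→(9, 4): d=(0,-2) top-left  bias=+0
  edge (9, 4)→(16, 8): d=(7,4) right/bottom  bias=-1
  edge (16, 8)→(9, 6): d=(-7,-2) top-left  bias=+0
    (4,0)@(9, 1): e=[0,-21,35] → ·  [on edge]
    (4,1)@(9, 3): e=[0,-7,21] → ·  [on edge]
    (4,2)@(9, 5): e=[0,7,7] → #  [on edge]
    (5,2)@(11, 5): e=[4,-1,11] → ·
    (4,3)@(9, 7): e=[0,21,-7] → ·  [on edge]
    (6,3)@(13, 7): e=[8,5,1] → #
    (7,3)@(15, 7): e=[12,-3,5] → ·
    (4,4)@(9, 9): e=[0,35,-21] → ·  [on edge]
    (6,4)@(13, 9): e=[8,19,-13] → ·
    (4,5)@(9, 11): e=[0,49,-35] → ·  [on edge]
    (4,6)@(9, 13): e=[0,63,-49] → ·  [on edge]
  covered (2 px):
    · · · · · · · · ·
    · · · · · · · · ·
    · · · · # · · · ·
    · · · · · · # · ·
    · · · · · · · · ·
    · · · · · · · · ·
    · · · · · · · · ·
T2:
  2·area = 60
  edge (10, 2)→(4, 14): d=(-6,12) right/bottom  bias=-1
  edge (4, 14)→(5, 2): d=(1,-12) top-left  bias=+0
  edge (5, 2)→(10, 2): d=(5,0) top-left  bias=+0
    (2,1)@(5, 3): e=[54,1,5] → #
    (3,1)@(7, 3): e=[30,25,5] → #
    (4,1)@(9, 3): e=[6,49,5] → #
    (5,1)@(11, 3): e=[-18,73,5] → ·
    (2,2)@(5, 5): e=[42,3,15] → #
    (4,2)@(9, 5): e=[-6,51,15] → ·
    (2,3)@(5, 7): e=[30,5,25] → #
    (4,3)@(9, 7): e=[-18,53,25] → ·
    (2,4)@(5, 9): e=[18,7,35] → #
    (3,4)@(7, 9): e=[-6,31,35] → ·
    (2,5)@(5, 11): e=[6,9,45] → #
    (3,5)@(7, 11): e=[-18,33,45] → ·
  covered (9 px):
    · · · · · · · · ·
    · · # # # · · · ·
    · · # # · · · · ·
    · · # # · · · · ·
    · · # · · · · · ·
    · · # · · · · · ·
    · · · · · · · · ·

Result: "outside"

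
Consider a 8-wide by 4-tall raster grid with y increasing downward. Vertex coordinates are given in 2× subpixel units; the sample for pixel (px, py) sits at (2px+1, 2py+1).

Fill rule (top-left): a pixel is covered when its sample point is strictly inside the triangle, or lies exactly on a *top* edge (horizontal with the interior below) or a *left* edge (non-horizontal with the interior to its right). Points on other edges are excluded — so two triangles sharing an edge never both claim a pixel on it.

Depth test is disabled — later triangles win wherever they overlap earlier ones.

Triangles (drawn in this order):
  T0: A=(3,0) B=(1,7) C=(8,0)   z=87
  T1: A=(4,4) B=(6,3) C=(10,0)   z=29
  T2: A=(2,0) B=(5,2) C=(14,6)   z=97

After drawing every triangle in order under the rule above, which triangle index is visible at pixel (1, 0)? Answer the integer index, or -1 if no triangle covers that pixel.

T0:
  2·area = 35  (B↔C swapped to make it positive)
  edge (3, 0)→(8, 0): d=(5,0) top-left  bias=+0
  edge (8, 0)→(1, 7): d=(-7,7) right/bottom  bias=-1
  edge (1, 7)→(3, 0): d=(2,-7) top-left  bias=+0
    (1,0)@(3, 1): e=[5,28,2] → X
    (2,0)@(5, 1): e=[5,14,16] → X
    (3,0)@(7, 1): e=[5,0,30] → .  [on edge]
    (1,1)@(3, 3): e=[15,14,6] → X
    (2,1)@(5, 3): e=[15,0,20] → .  [on edge]
    (1,2)@(3, 5): e=[25,0,10] → .  [on edge]
    (0,3)@(1, 7): e=[35,0,0] → .  [on edge]
  covered (3 px):
    . X X . . . . .
    . X . . . . . .
    . . . . . . . .
    . . . . . . . .
T1:
  2·area = 2  (B↔C swapped to make it positive)
  edge (4, 4)→(10, 0): d=(6,-4) top-left  bias=+0
  edge (10, 0)→(6, 3): d=(-4,3) right/bottom  bias=-1
  edge (6, 3)→(4, 4): d=(-2,1) right/bottom  bias=-1
  covered (0 px):
    . . . . . . . .
    . . . . . . . .
    . . . . . . . .
    . . . . . . . .
T2:
  2·area = 6  (B↔C swapped to make it positive)
  edge (2, 0)→(14, 6): d=(12,6) right/bottom  bias=-1
  edge (14, 6)→(5, 2): d=(-9,-4) top-left  bias=+0
  edge (5, 2)→(2, 0): d=(-3,-2) top-left  bias=+0
  covered (0 px):
    . . . . . . . .
    . . . . . . . .
    . . . . . . . .
    . . . . . . . .

Z-buffer (winner per pixel, '.' = empty):
  . 0 0 . . . . .
  . 0 . . . . . .
  . . . . . . . .
  . . . . . . . .

Answer: 0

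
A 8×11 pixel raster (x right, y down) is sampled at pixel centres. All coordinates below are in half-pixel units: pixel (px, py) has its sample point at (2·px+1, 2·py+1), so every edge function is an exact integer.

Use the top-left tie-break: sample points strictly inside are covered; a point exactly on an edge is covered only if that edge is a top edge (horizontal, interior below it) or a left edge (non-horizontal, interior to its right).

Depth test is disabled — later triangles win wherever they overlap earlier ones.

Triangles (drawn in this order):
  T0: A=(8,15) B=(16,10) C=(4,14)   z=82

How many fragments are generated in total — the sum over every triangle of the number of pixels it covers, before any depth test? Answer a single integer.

T0:
  2·area = 28  (B↔C swapped to make it positive)
  edge (8, 15)→(4, 14): d=(-4,-1) top-left  bias=+0
  edge (4, 14)→(16, 10): d=(12,-4) top-left  bias=+0
  edge (16, 10)→(8, 15): d=(-8,5) right/bottom  bias=-1
    (6,5)@(13, 11): e=[21,0,7] → █  [on edge]
    (7,5)@(15, 11): e=[23,8,-3] → ·
    (3,6)@(7, 13): e=[7,0,21] → █  [on edge]
    (4,6)@(9, 13): e=[9,8,11] → █
    (5,6)@(11, 13): e=[11,16,1] → █
    (6,6)@(13, 13): e=[13,24,-9] → ·
    (0,7)@(1, 15): e=[-7,0,35] → ·  [on edge]
    (3,7)@(7, 15): e=[-1,24,5] → ·
    (4,7)@(9, 15): e=[1,32,-5] → ·
    (5,7)@(11, 15): e=[3,40,-15] → ·
  covered (4 px):
    · · · · · · · ·
    · · · · · · · ·
    · · · · · · · ·
    · · · · · · · ·
    · · · · · · · ·
    · · · · · · █ ·
    · · · █ █ █ · ·
    · · · · · · · ·
    · · · · · · · ·
    · · · · · · · ·
    · · · · · · · ·

Final: 4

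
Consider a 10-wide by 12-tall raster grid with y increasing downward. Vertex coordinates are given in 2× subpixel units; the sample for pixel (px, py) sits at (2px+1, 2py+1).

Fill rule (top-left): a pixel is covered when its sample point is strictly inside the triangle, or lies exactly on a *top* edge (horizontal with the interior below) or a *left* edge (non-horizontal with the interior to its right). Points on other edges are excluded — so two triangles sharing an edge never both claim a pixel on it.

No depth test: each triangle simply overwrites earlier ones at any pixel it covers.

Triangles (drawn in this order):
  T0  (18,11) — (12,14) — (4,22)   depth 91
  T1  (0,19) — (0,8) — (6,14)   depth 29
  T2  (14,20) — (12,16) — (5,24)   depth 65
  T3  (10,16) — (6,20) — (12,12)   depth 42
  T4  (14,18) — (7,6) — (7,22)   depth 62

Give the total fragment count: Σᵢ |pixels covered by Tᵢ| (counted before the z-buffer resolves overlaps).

T0:
  2·area = 24  (B↔C swapped to make it positive)
  edge (18, 11)→(4, 22): d=(-14,11) right/bottom  bias=-1
  edge (4, 22)→(12, 14): d=(8,-8) top-left  bias=+0
  edge (12, 14)→(18, 11): d=(6,-3) top-left  bias=+0
    (9,3)@(19, 7): e=[45,0,-21] → ·  [on edge]
    (8,4)@(17, 9): e=[39,0,-15] → ·  [on edge]
    (7,5)@(15, 11): e=[33,0,-9] → ·  [on edge]
    (6,6)@(13, 13): e=[27,0,-3] → ·  [on edge]
    (7,6)@(15, 13): e=[5,16,3] → █
    (8,6)@(17, 13): e=[-17,32,9] → ·
    (5,7)@(11, 15): e=[21,0,3] → █  [on edge]
    (6,7)@(13, 15): e=[-1,16,9] → ·
    (7,7)@(15, 15): e=[-23,32,15] → ·
    (4,8)@(9, 17): e=[15,0,9] → █  [on edge]
    (5,8)@(11, 17): e=[-7,16,15] → ·
    (3,9)@(7, 19): e=[9,0,15] → █  [on edge]
    (2,10)@(5, 21): e=[3,0,21] → █  [on edge]
    (1,11)@(3, 23): e=[-3,0,27] → ·  [on edge]
  covered (5 px):
    · · · · · · · · · ·
    · · · · · · · · · ·
    · · · · · · · · · ·
    · · · · · · · · · ·
    · · · · · · · · · ·
    · · · · · · · · · ·
    · · · · · · · █ · ·
    · · · · · █ · · · ·
    · · · · █ · · · · ·
    · · · █ · · · · · ·
    · · █ · · · · · · ·
    · · · · · · · · · ·
T1:
  2·area = 66
  edge (0, 19)→(0, 8): d=(0,-11) top-left  bias=+0
  edge (0, 8)→(6, 14): d=(6,6) right/bottom  bias=-1
  edge (6, 14)→(0, 19): d=(-6,5) right/bottom  bias=-1
    (0,4)@(1, 9): e=[11,0,55] → ·  [on edge]
    (0,5)@(1, 11): e=[11,12,43] → █
    (1,5)@(3, 11): e=[33,0,33] → ·  [on edge]
    (0,6)@(1, 13): e=[11,24,31] → █
    (1,6)@(3, 13): e=[33,12,21] → █
    (2,6)@(5, 13): e=[55,0,11] → ·  [on edge]
    (0,7)@(1, 15): e=[11,36,19] → █
    (2,7)@(5, 15): e=[55,12,-1] → ·
    (3,7)@(7, 15): e=[77,0,-11] → ·  [on edge]
    (0,8)@(1, 17): e=[11,48,7] → █
    (1,8)@(3, 17): e=[33,36,-3] → ·
    (4,8)@(9, 17): e=[99,0,-33] → ·  [on edge]
    (5,9)@(11, 19): e=[121,0,-55] → ·  [on edge]
    (6,10)@(13, 21): e=[143,0,-77] → ·  [on edge]
    (7,11)@(15, 23): e=[165,0,-99] → ·  [on edge]
  covered (6 px):
    · · · · · · · · · ·
    · · · · · · · · · ·
    · · · · · · · · · ·
    · · · · · · · · · ·
    · · · · · · · · · ·
    █ · · · · · · · · ·
    █ █ · · · · · · · ·
    █ █ · · · · · · · ·
    █ · · · · · · · · ·
    · · · · · · · · · ·
    · · · · · · · · · ·
    · · · · · · · · · ·
T2:
  2·area = 44  (B↔C swapped to make it positive)
  edge (14, 20)→(5, 24): d=(-9,4) right/bottom  bias=-1
  edge (5, 24)→(12, 16): d=(7,-8) top-left  bias=+0
  edge (12, 16)→(14, 20): d=(2,4) right/bottom  bias=-1
    (5,9)@(11, 19): e=[21,13,10] → █
    (6,9)@(13, 19): e=[13,29,2] → █
    (7,9)@(15, 19): e=[5,45,-6] → ·
    (4,10)@(9, 21): e=[11,11,22] → █
    (6,10)@(13, 21): e=[-5,43,6] → ·
    (3,11)@(7, 23): e=[1,9,34] → █
    (4,11)@(9, 23): e=[-7,25,26] → ·
    (5,11)@(11, 23): e=[-15,41,18] → ·
  covered (5 px):
    · · · · · · · · · ·
    · · · · · · · · · ·
    · · · · · · · · · ·
    · · · · · · · · · ·
    · · · · · · · · · ·
    · · · · · · · · · ·
    · · · · · · · · · ·
    · · · · · · · · · ·
    · · · · · · · · · ·
    · · · · · █ █ · · ·
    · · · · █ █ · · · ·
    · · · █ · · · · · ·
T3:
  2·area = 8
  edge (10, 16)→(6, 20): d=(-4,4) right/bottom  bias=-1
  edge (6, 20)→(12, 12): d=(6,-8) top-left  bias=+0
  edge (12, 12)→(10, 16): d=(-2,4) right/bottom  bias=-1
    (9,3)@(19, 7): e=[0,26,-18] → ·  [on edge]
    (8,4)@(17, 9): e=[0,22,-14] → ·  [on edge]
    (7,5)@(15, 11): e=[0,18,-10] → ·  [on edge]
    (6,6)@(13, 13): e=[0,14,-6] → ·  [on edge]
    (5,7)@(11, 15): e=[0,10,-2] → ·  [on edge]
    (4,8)@(9, 17): e=[0,6,2] → ·  [on edge]
    (3,9)@(7, 19): e=[0,2,6] → ·  [on edge]
    (2,10)@(5, 21): e=[0,-2,10] → ·  [on edge]
    (1,11)@(3, 23): e=[0,-6,14] → ·  [on edge]
  covered (0 px):
    · · · · · · · · · ·
    · · · · · · · · · ·
    · · · · · · · · · ·
    · · · · · · · · · ·
    · · · · · · · · · ·
    · · · · · · · · · ·
    · · · · · · · · · ·
    · · · · · · · · · ·
    · · · · · · · · · ·
    · · · · · · · · · ·
    · · · · · · · · · ·
    · · · · · · · · · ·
T4:
  2·area = 112  (B↔C swapped to make it positive)
  edge (14, 18)→(7, 22): d=(-7,4) right/bottom  bias=-1
  edge (7, 22)→(7, 6): d=(0,-16) top-left  bias=+0
  edge (7, 6)→(14, 18): d=(7,12) right/bottom  bias=-1
    (3,0)@(7, 1): e=[147,0,-35] → ·  [on edge]
    (3,1)@(7, 3): e=[133,0,-21] → ·  [on edge]
    (3,2)@(7, 5): e=[119,0,-7] → ·  [on edge]
    (3,3)@(7, 7): e=[105,0,7] → █  [on edge]
    (4,3)@(9, 7): e=[97,32,-17] → ·
    (3,4)@(7, 9): e=[91,0,21] → █  [on edge]
    (4,4)@(9, 9): e=[83,32,-3] → ·
    (3,5)@(7, 11): e=[77,0,35] → █  [on edge]
    (4,5)@(9, 11): e=[69,32,11] → █
    (5,5)@(11, 11): e=[61,64,-13] → ·
    (3,6)@(7, 13): e=[63,0,49] → █  [on edge]
    (5,6)@(11, 13): e=[47,64,1] → █
    (3,7)@(7, 15): e=[49,0,63] → █  [on edge]
    (3,8)@(7, 17): e=[35,0,77] → █  [on edge]
    (3,9)@(7, 19): e=[21,0,91] → █  [on edge]
    (3,10)@(7, 21): e=[7,0,105] → █  [on edge]
    (3,11)@(7, 23): e=[-7,0,119] → ·  [on edge]
  covered (18 px):
    · · · · · · · · · ·
    · · · · · · · · · ·
    · · · · · · · · · ·
    · · · █ · · · · · ·
    · · · █ · · · · · ·
    · · · █ █ · · · · ·
    · · · █ █ █ · · · ·
    · · · █ █ █ · · · ·
    · · · █ █ █ █ · · ·
    · · · █ █ █ · · · ·
    · · · █ · · · · · ·
    · · · · · · · · · ·

Result: 34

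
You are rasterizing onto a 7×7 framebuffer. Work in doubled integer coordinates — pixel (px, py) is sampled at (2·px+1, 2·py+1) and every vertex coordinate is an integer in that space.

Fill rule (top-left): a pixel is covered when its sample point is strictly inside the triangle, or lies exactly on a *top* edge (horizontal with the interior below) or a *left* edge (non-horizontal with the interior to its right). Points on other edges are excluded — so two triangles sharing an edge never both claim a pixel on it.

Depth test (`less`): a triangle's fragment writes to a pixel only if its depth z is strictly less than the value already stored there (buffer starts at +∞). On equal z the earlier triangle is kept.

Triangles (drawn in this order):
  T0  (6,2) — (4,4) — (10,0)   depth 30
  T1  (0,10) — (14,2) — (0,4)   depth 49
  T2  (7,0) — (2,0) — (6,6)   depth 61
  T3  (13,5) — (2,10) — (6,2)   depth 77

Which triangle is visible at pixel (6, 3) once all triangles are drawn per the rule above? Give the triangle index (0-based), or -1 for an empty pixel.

T0:
  2·area = 4  (B↔C swapped to make it positive)
  edge (6, 2)→(10, 0): d=(4,-2) top-left  bias=+0
  edge (10, 0)→(4, 4): d=(-6,4) right/bottom  bias=-1
  edge (4, 4)→(6, 2): d=(2,-2) top-left  bias=+0
    (3,0)@(7, 1): e=[-2,6,0] → ·  [on edge]
    (2,1)@(5, 3): e=[2,2,0] → #  [on edge]
    (3,1)@(7, 3): e=[6,-6,4] → ·
    (1,2)@(3, 5): e=[6,-2,0] → ·  [on edge]
    (2,2)@(5, 5): e=[10,-10,4] → ·
    (0,3)@(1, 7): e=[10,-6,0] → ·  [on edge]
  covered (1 px):
    · · · · · · ·
    · · # · · · ·
    · · · · · · ·
    · · · · · · ·
    · · · · · · ·
    · · · · · · ·
    · · · · · · ·
T1:
  2·area = 84  (B↔C swapped to make it positive)
  edge (0, 10)→(0, 4): d=(0,-6) top-left  bias=+0
  edge (0, 4)→(14, 2): d=(14,-2) top-left  bias=+0
  edge (14, 2)→(0, 10): d=(-14,8) right/bottom  bias=-1
    (3,1)@(7, 3): e=[42,0,42] → #  [on edge]
    (4,1)@(9, 3): e=[54,4,26] → #
    (5,1)@(11, 3): e=[66,8,10] → #
    (6,1)@(13, 3): e=[78,12,-6] → ·
    (0,2)@(1, 5): e=[6,16,62] → #
    (1,2)@(3, 5): e=[18,20,46] → #
    (2,2)@(5, 5): e=[30,24,30] → #
    (4,2)@(9, 5): e=[54,32,-2] → ·
    (5,2)@(11, 5): e=[66,36,-18] → ·
    (0,3)@(1, 7): e=[6,44,34] → #
    (3,3)@(7, 7): e=[42,56,-14] → ·
    (0,4)@(1, 9): e=[6,72,6] → #
  covered (11 px):
    · · · · · · ·
    · · · # # # ·
    # # # # · · ·
    # # # · · · ·
    # · · · · · ·
    · · · · · · ·
    · · · · · · ·
T2:
  2·area = 30  (B↔C swapped to make it positive)
  edge (7, 0)→(6, 6): d=(-1,6) right/bottom  bias=-1
  edge (6, 6)→(2, 0): d=(-4,-6) top-left  bias=+0
  edge (2, 0)→(7, 0): d=(5,0) top-left  bias=+0
    (1,0)@(3, 1): e=[23,2,5] → #
    (2,0)@(5, 1): e=[11,14,5] → #
    (3,0)@(7, 1): e=[-1,26,5] → ·
    (1,1)@(3, 3): e=[21,-6,15] → ·
    (2,1)@(5, 3): e=[9,6,15] → #
    (3,1)@(7, 3): e=[-3,18,15] → ·
    (2,2)@(5, 5): e=[7,-2,25] → ·
  covered (3 px):
    · # # · · · ·
    · · # · · · ·
    · · · · · · ·
    · · · · · · ·
    · · · · · · ·
    · · · · · · ·
    · · · · · · ·
T3:
  2·area = 68
  edge (13, 5)→(2, 10): d=(-11,5) right/bottom  bias=-1
  edge (2, 10)→(6, 2): d=(4,-8) top-left  bias=+0
  edge (6, 2)→(13, 5): d=(7,3) right/bottom  bias=-1
    (3,1)@(7, 3): e=[52,12,4] → #
    (4,1)@(9, 3): e=[42,28,-2] → ·
    (2,2)@(5, 5): e=[40,4,24] → #
    (4,2)@(9, 5): e=[20,36,12] → #
    (5,2)@(11, 5): e=[10,52,6] → #
    (6,2)@(13, 5): e=[0,68,0] → ·  [on edge]
    (2,3)@(5, 7): e=[18,12,38] → #
    (4,3)@(9, 7): e=[-2,44,26] → ·
    (5,3)@(11, 7): e=[-12,60,20] → ·
    (1,4)@(3, 9): e=[6,4,58] → #
    (2,4)@(5, 9): e=[-4,20,52] → ·
    (3,4)@(7, 9): e=[-14,36,46] → ·
  covered (8 px):
    · · · · · · ·
    · · · # · · ·
    · · # # # # ·
    · · # # · · ·
    · # · · · · ·
    · · · · · · ·
    · · · · · · ·

Z-buffer (winner per pixel, '.' = empty):
  . 2 2 . . . .
  . . 0 1 1 1 .
  1 1 1 1 3 3 .
  1 1 1 3 . . .
  1 3 . . . . .
  . . . . . . .
  . . . . . . .

Final: -1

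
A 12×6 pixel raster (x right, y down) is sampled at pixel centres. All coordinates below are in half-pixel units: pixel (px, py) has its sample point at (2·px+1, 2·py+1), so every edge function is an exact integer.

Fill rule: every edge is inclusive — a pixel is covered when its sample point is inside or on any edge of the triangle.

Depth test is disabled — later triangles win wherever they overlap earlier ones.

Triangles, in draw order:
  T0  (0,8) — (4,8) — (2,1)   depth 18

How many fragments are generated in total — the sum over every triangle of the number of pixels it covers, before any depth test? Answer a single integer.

T0:
  2·area = 28  (B↔C swapped to make it positive)
  edge (0, 8)→(2, 1): d=(2,-7) inclusive
  edge (2, 1)→(4, 8): d=(2,7) inclusive
  edge (4, 8)→(0, 8): d=(-4,0) inclusive
    (0,2)@(1, 5): e=[1,15,12] → █
    (1,2)@(3, 5): e=[15,1,12] → █
    (2,2)@(5, 5): e=[29,-13,12] → ·
    (0,3)@(1, 7): e=[5,19,4] → █
    (2,3)@(5, 7): e=[33,-9,4] → ·
    (0,4)@(1, 9): e=[9,23,-4] → ·
    (1,4)@(3, 9): e=[23,9,-4] → ·
  covered (4 px):
    · · · · · · · · · · · ·
    · · · · · · · · · · · ·
    █ █ · · · · · · · · · ·
    █ █ · · · · · · · · · ·
    · · · · · · · · · · · ·
    · · · · · · · · · · · ·

Answer: 4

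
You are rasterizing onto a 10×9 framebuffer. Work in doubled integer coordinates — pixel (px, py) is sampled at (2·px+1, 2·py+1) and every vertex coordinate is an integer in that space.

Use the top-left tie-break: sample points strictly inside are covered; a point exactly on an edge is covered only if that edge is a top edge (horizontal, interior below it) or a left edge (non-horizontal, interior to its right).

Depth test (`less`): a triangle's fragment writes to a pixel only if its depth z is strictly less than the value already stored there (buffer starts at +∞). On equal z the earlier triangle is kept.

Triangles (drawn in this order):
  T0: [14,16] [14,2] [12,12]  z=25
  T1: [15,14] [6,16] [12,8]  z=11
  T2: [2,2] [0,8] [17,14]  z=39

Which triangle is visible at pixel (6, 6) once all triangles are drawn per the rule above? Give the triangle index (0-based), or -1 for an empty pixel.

T0:
  2·area = 28  (B↔C swapped to make it positive)
  edge (14, 16)→(12, 12): d=(-2,-4) top-left  bias=+0
  edge (12, 12)→(14, 2): d=(2,-10) top-left  bias=+0
  edge (14, 2)→(14, 16): d=(0,14) right/bottom  bias=-1
    (6,3)@(13, 7): e=[14,0,14] → #  [on edge]
    (7,3)@(15, 7): e=[22,20,-14] → ·
    (6,4)@(13, 9): e=[10,4,14] → #
    (7,4)@(15, 9): e=[18,24,-14] → ·
    (6,5)@(13, 11): e=[6,8,14] → #
    (7,5)@(15, 11): e=[14,28,-14] → ·
    (6,6)@(13, 13): e=[2,12,14] → #
    (7,6)@(15, 13): e=[10,32,-14] → ·
    (6,7)@(13, 15): e=[-2,16,14] → ·
    (5,8)@(11, 17): e=[-14,0,42] → ·  [on edge]
  covered (4 px):
    · · · · · · · · · ·
    · · · · · · · · · ·
    · · · · · · · · · ·
    · · · · · · # · · ·
    · · · · · · # · · ·
    · · · · · · # · · ·
    · · · · · · # · · ·
    · · · · · · · · · ·
    · · · · · · · · · ·
T1:
  2·area = 60
  edge (15, 14)→(6, 16): d=(-9,2) right/bottom  bias=-1
  edge (6, 16)→(12, 8): d=(6,-8) top-left  bias=+0
  edge (12, 8)→(15, 14): d=(3,6) right/bottom  bias=-1
    (5,5)@(11, 11): e=[35,10,15] → #
    (6,5)@(13, 11): e=[31,26,3] → #
    (7,5)@(15, 11): e=[27,42,-9] → ·
    (4,6)@(9, 13): e=[21,6,33] → #
    (7,6)@(15, 13): e=[9,54,-3] → ·
    (3,7)@(7, 15): e=[7,2,51] → #
    (5,7)@(11, 15): e=[-1,34,27] → ·
    (6,7)@(13, 15): e=[-5,50,15] → ·
    (3,8)@(7, 17): e=[-11,14,57] → ·
    (4,8)@(9, 17): e=[-15,30,45] → ·
  covered (7 px):
    · · · · · · · · · ·
    · · · · · · · · · ·
    · · · · · · · · · ·
    · · · · · · · · · ·
    · · · · · · · · · ·
    · · · · · # # · · ·
    · · · · # # # · · ·
    · · · # # · · · · ·
    · · · · · · · · · ·
T2:
  2·area = 114  (B↔C swapped to make it positive)
  edge (2, 2)→(17, 14): d=(15,12) right/bottom  bias=-1
  edge (17, 14)→(0, 8): d=(-17,-6) top-left  bias=+0
  edge (0, 8)→(2, 2): d=(2,-6) top-left  bias=+0
    (1,1)@(3, 3): e=[3,103,8] → #
    (2,1)@(5, 3): e=[-21,115,20] → ·
    (0,2)@(1, 5): e=[57,57,0] → #  [on edge]
    (2,2)@(5, 5): e=[9,81,24] → #
    (3,2)@(7, 5): e=[-15,93,36] → ·
    (0,3)@(1, 7): e=[87,23,4] → #
    (3,3)@(7, 7): e=[15,59,40] → #
    (4,3)@(9, 7): e=[-9,71,52] → ·
    (0,4)@(1, 9): e=[117,-11,8] → ·
    (1,4)@(3, 9): e=[93,1,20] → #
    (4,4)@(9, 9): e=[21,37,56] → #
    (5,4)@(11, 9): e=[-3,49,68] → ·
  covered (16 px):
    · · · · · · · · · ·
    · # · · · · · · · ·
    # # # · · · · · · ·
    # # # # · · · · · ·
    · # # # # · · · · ·
    · · · · # # # · · ·
    · · · · · · · # · ·
    · · · · · · · · · ·
    · · · · · · · · · ·

Z-buffer (winner per pixel, '.' = empty):
  . . . . . . . . . .
  . 2 . . . . . . . .
  2 2 2 . . . . . . .
  2 2 2 2 . . 0 . . .
  . 2 2 2 2 . 0 . . .
  . . . . 2 1 1 . . .
  . . . . 1 1 1 2 . .
  . . . 1 1 . . . . .
  . . . . . . . . . .

Final: 1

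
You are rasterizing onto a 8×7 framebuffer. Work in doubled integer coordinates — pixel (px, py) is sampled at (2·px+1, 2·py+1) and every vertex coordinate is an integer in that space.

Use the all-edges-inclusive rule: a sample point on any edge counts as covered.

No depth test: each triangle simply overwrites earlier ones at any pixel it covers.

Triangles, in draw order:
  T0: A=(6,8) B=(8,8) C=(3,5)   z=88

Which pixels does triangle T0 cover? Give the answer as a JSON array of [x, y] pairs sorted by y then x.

T0:
  2·area = 6  (B↔C swapped to make it positive)
  edge (6, 8)→(3, 5): d=(-3,-3) inclusive
  edge (3, 5)→(8, 8): d=(5,3) inclusive
  edge (8, 8)→(6, 8): d=(-2,0) inclusive
    (0,1)@(1, 3): e=[0,-4,10] → ·  [on edge]
    (1,2)@(3, 5): e=[0,0,6] → #  [on edge]
    (2,2)@(5, 5): e=[6,-6,6] → ·
    (1,3)@(3, 7): e=[-6,10,2] → ·
    (2,3)@(5, 7): e=[0,4,2] → #  [on edge]
    (3,3)@(7, 7): e=[6,-2,2] → ·
    (2,4)@(5, 9): e=[-6,14,-2] → ·
    (3,4)@(7, 9): e=[0,8,-2] → ·  [on edge]
    (4,5)@(9, 11): e=[0,12,-6] → ·  [on edge]
    (6,5)@(13, 11): e=[12,0,-6] → ·  [on edge]
    (5,6)@(11, 13): e=[0,16,-10] → ·  [on edge]
  covered (2 px):
    · · · · · · · ·
    · · · · · · · ·
    · # · · · · · ·
    · · # · · · · ·
    · · · · · · · ·
    · · · · · · · ·
    · · · · · · · ·

Final: [[1,2],[2,3]]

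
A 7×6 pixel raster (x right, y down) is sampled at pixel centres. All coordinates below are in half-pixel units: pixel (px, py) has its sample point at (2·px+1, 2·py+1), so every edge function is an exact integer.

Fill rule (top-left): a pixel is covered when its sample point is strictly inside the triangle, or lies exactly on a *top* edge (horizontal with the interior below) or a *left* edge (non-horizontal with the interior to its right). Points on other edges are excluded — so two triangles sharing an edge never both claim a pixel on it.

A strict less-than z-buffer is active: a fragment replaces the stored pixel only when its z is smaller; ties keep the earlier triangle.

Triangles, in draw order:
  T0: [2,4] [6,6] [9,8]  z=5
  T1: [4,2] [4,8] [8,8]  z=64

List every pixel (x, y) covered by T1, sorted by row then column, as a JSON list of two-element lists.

T0:
  2·area = 2
  edge (2, 4)→(6, 6): d=(4,2) right/bottom  bias=-1
  edge (6, 6)→(9, 8): d=(3,2) right/bottom  bias=-1
  edge (9, 8)→(2, 4): d=(-7,-4) top-left  bias=+0
  covered (0 px):
    · · · · · · ·
    · · · · · · ·
    · · · · · · ·
    · · · · · · ·
    · · · · · · ·
    · · · · · · ·
T1:
  2·area = 24  (B↔C swapped to make it positive)
  edge (4, 2)→(8, 8): d=(4,6) right/bottom  bias=-1
  edge (8, 8)→(4, 8): d=(-4,0) right/bottom  bias=-1
  edge (4, 8)→(4, 2): d=(0,-6) top-left  bias=+0
    (2,2)@(5, 5): e=[6,12,6] → █
    (3,2)@(7, 5): e=[-6,12,18] → ·
    (2,3)@(5, 7): e=[14,4,6] → █
    (3,3)@(7, 7): e=[2,4,18] → █
    (4,3)@(9, 7): e=[-10,4,30] → ·
    (2,4)@(5, 9): e=[22,-4,6] → ·
    (3,4)@(7, 9): e=[10,-4,18] → ·
  covered (3 px):
    · · · · · · ·
    · · · · · · ·
    · · █ · · · ·
    · · █ █ · · ·
    · · · · · · ·
    · · · · · · ·

Result: [[2,2],[2,3],[3,3]]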